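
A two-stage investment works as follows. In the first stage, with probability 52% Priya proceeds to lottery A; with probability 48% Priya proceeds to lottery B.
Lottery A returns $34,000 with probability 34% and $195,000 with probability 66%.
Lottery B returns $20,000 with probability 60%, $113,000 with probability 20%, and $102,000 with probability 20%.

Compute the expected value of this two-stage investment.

$99,335.20

EV(A) = 0.34 × 34000 + 0.66 × 195000 = 11560 + 128700 = 140260
EV(B) = 0.6 × 20000 + 0.2 × 113000 + 0.2 × 102000 = 12000 + 22600 + 20400 = 55000
Overall = 0.52 × 140260 + 0.48 × 55000 = 72935.2 + 26400 = 99335.2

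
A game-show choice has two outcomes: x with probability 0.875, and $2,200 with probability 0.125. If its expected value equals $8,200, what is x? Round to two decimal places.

x = $9,057.14

0.875·x + 0.125·2200 = 8200
0.875·x = 8200 − 275 = 7925
x = 7925 / 0.875 = 9057.1429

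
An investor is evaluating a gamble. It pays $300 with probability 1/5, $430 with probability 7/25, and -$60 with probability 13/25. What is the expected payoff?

EV = 1/5 × 300 + 7/25 × 430 + 13/25 × (-60) = 60 + 120.4 − 31.2 = 149.2

$149.20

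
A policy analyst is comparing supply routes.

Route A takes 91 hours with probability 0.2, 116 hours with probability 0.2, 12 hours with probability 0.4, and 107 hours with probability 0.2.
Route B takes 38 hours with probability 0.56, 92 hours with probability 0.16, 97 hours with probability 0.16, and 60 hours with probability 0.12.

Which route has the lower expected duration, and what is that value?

Route A = 0.2 × 91 + 0.2 × 116 + 0.4 × 12 + 0.2 × 107 = 18.2 + 23.2 + 4.8 + 21.4 = 67.6
Route B = 0.56 × 38 + 0.16 × 92 + 0.16 × 97 + 0.12 × 60 = 21.28 + 14.72 + 15.52 + 7.2 = 58.72

Route B (58.72 hours)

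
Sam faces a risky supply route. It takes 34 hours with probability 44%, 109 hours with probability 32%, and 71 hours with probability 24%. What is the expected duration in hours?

66.88 hours

EV = 0.44 × 34 + 0.32 × 109 + 0.24 × 71 = 14.96 + 34.88 + 17.04 = 66.88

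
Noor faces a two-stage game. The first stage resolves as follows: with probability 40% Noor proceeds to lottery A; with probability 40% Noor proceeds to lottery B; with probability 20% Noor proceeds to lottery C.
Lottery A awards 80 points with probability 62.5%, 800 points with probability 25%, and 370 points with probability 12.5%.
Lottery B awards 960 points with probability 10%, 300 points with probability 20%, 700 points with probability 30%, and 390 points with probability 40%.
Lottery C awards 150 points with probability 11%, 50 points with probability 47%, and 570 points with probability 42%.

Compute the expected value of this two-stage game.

EV(A) = 0.625 × 80 + 0.25 × 800 + 0.125 × 370 = 50 + 200 + 46.25 = 296.25
EV(B) = 0.1 × 960 + 0.2 × 300 + 0.3 × 700 + 0.4 × 390 = 96 + 60 + 210 + 156 = 522
EV(C) = 0.11 × 150 + 0.47 × 50 + 0.42 × 570 = 16.5 + 23.5 + 239.4 = 279.4
Overall = 0.4 × 296.25 + 0.4 × 522 + 0.2 × 279.4 = 118.5 + 208.8 + 55.88 = 383.18

383.18 points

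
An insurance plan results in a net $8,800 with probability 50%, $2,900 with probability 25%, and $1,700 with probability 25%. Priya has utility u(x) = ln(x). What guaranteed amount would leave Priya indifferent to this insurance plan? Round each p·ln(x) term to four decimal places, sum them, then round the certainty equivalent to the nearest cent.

$4,420.46

E[u] = 0.5·ln(8800) + 0.25·ln(2900) + 0.25·ln(1700) = 4.5413 + 1.9931 + 1.8596 = 8.3940
CE = e^8.3940 ≈ 4420.46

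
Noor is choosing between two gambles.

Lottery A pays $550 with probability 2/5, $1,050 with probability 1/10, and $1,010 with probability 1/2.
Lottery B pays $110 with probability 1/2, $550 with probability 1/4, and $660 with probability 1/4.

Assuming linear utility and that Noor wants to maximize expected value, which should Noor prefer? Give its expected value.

Lottery A ($830)

Lottery A = 2/5 × 550 + 1/10 × 1050 + 1/2 × 1010 = 220 + 105 + 505 = 830
Lottery B = 1/2 × 110 + 1/4 × 550 + 1/4 × 660 = 55 + 137.5 + 165 = 357.5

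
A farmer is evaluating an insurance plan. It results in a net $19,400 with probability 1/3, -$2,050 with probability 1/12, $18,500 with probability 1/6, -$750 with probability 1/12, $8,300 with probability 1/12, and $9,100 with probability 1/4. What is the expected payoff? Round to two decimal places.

EV = 1/3 × 19400 + 1/12 × (-2050) + 1/6 × 18500 + 1/12 × (-750) + 1/12 × 8300 + 1/4 × 9100 = 6466.6667 − 170.8333 + 3083.3333 − 62.5 + 691.6667 + 2275 = 12283.3333

$12,283.33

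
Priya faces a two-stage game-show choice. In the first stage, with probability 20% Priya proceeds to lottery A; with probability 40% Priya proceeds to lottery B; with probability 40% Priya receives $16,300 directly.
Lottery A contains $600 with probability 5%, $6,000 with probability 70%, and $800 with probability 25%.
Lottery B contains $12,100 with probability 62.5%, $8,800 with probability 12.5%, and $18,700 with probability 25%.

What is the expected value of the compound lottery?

$12,741

EV(A) = 0.05 × 600 + 0.7 × 6000 + 0.25 × 800 = 30 + 4200 + 200 = 4430
EV(B) = 0.625 × 12100 + 0.125 × 8800 + 0.25 × 18700 = 7562.5 + 1100 + 4675 = 13337.5
Branch C: 16300 (certain)
Overall = 0.2 × 4430 + 0.4 × 13337.5 + 0.4 × 16300 = 886 + 5335 + 6520 = 12741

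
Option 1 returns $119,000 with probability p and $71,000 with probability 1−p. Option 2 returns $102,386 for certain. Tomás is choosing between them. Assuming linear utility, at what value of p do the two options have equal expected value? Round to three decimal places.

p·119000 + (1−p)·71000 = 102386
48000p + 71000 = 102386
p = (102386 − 71000) / 48000

p = 0.654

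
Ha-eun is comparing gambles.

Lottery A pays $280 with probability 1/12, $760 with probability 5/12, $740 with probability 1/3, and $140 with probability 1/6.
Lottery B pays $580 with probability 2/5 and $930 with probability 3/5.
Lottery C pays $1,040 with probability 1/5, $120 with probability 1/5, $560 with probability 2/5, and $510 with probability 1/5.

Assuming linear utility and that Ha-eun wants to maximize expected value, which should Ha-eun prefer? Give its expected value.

Lottery B ($790)

Lottery A = 1/12 × 280 + 5/12 × 760 + 1/3 × 740 + 1/6 × 140 = 23.3333 + 316.6667 + 246.6667 + 23.3333 = 610
Lottery B = 2/5 × 580 + 3/5 × 930 = 232 + 558 = 790
Lottery C = 1/5 × 1040 + 1/5 × 120 + 2/5 × 560 + 1/5 × 510 = 208 + 24 + 224 + 102 = 558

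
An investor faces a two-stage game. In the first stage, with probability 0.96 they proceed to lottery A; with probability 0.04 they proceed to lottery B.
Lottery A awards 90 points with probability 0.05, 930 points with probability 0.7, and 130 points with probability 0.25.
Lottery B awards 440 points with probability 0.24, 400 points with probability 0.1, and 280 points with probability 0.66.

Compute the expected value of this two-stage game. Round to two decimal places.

EV(A) = 0.05 × 90 + 0.7 × 930 + 0.25 × 130 = 4.5 + 651 + 32.5 = 688
EV(B) = 0.24 × 440 + 0.1 × 400 + 0.66 × 280 = 105.6 + 40 + 184.8 = 330.4
Overall = 0.96 × 688 + 0.04 × 330.4 = 660.48 + 13.216 = 673.696

673.70 points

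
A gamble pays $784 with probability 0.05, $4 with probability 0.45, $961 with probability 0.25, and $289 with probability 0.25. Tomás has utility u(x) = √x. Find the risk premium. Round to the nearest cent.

E[u] = 0.05·√784 + 0.45·√4 + 0.25·√961 + 0.25·√289 = 0.05·28 + 0.45·2 + 0.25·31 + 0.25·17 = 14.3
CE = (14.3)² = 204.49
Risk premium = EV − CE = 353.5 − 204.49 = 149.01

$149.01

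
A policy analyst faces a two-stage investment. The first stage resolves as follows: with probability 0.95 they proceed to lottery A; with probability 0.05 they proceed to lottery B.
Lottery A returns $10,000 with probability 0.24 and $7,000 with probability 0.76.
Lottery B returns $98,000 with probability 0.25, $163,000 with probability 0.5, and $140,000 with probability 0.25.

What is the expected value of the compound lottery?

$14,384

EV(A) = 0.24 × 10000 + 0.76 × 7000 = 2400 + 5320 = 7720
EV(B) = 0.25 × 98000 + 0.5 × 163000 + 0.25 × 140000 = 24500 + 81500 + 35000 = 141000
Overall = 0.95 × 7720 + 0.05 × 141000 = 7334 + 7050 = 14384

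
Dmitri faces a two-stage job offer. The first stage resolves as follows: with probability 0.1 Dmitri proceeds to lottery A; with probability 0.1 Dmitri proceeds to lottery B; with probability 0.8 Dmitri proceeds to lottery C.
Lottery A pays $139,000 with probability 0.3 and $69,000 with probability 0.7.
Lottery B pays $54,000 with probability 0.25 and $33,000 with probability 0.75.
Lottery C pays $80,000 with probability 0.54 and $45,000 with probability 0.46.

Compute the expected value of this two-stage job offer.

EV(A) = 0.3 × 139000 + 0.7 × 69000 = 41700 + 48300 = 90000
EV(B) = 0.25 × 54000 + 0.75 × 33000 = 13500 + 24750 = 38250
EV(C) = 0.54 × 80000 + 0.46 × 45000 = 43200 + 20700 = 63900
Overall = 0.1 × 90000 + 0.1 × 38250 + 0.8 × 63900 = 9000 + 3825 + 51120 = 63945

$63,945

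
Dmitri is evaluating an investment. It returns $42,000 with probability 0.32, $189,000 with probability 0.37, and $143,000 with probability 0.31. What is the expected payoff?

EV = 0.32 × 42000 + 0.37 × 189000 + 0.31 × 143000 = 13440 + 69930 + 44330 = 127700

$127,700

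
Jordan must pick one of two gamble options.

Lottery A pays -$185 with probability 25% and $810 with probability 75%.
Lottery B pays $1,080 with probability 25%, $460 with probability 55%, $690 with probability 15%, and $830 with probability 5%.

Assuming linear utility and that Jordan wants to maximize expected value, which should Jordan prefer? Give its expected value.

Lottery A = 0.25 × (-185) + 0.75 × 810 = -46.25 + 607.5 = 561.25
Lottery B = 0.25 × 1080 + 0.55 × 460 + 0.15 × 690 + 0.05 × 830 = 270 + 253 + 103.5 + 41.5 = 668

Lottery B ($668)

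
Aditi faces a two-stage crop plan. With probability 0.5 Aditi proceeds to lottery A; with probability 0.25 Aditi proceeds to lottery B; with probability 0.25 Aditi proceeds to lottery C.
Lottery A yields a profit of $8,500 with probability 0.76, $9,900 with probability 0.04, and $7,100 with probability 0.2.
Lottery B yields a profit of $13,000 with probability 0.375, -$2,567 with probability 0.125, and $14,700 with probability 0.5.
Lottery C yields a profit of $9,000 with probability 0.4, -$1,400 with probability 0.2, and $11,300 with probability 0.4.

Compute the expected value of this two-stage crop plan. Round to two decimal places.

EV(A) = 0.76 × 8500 + 0.04 × 9900 + 0.2 × 7100 = 6460 + 396 + 1420 = 8276
EV(B) = 0.375 × 13000 + 0.125 × (-2567) + 0.5 × 14700 = 4875 − 320.875 + 7350 = 11904.125
EV(C) = 0.4 × 9000 + 0.2 × (-1400) + 0.4 × 11300 = 3600 − 280 + 4520 = 7840
Overall = 0.5 × 8276 + 0.25 × 11904.125 + 0.25 × 7840 = 4138 + 2976.03125 + 1960 = 9074.03125

$9,074.03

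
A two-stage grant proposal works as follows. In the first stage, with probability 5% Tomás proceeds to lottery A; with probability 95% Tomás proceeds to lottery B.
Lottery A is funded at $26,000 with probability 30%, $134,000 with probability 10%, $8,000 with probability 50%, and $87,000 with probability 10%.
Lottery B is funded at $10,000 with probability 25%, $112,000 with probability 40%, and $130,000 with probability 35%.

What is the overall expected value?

EV(A) = 0.3 × 26000 + 0.1 × 134000 + 0.5 × 8000 + 0.1 × 87000 = 7800 + 13400 + 4000 + 8700 = 33900
EV(B) = 0.25 × 10000 + 0.4 × 112000 + 0.35 × 130000 = 2500 + 44800 + 45500 = 92800
Overall = 0.05 × 33900 + 0.95 × 92800 = 1695 + 88160 = 89855

$89,855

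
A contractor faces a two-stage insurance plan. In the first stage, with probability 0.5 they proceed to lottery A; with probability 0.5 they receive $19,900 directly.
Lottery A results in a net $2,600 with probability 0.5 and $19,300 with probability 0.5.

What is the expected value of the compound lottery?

$15,425

EV(A) = 0.5 × 2600 + 0.5 × 19300 = 1300 + 9650 = 10950
Branch B: 19900 (certain)
Overall = 0.5 × 10950 + 0.5 × 19900 = 5475 + 9950 = 15425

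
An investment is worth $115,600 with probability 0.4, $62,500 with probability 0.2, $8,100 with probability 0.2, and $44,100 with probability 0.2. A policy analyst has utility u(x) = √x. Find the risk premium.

E[u] = 0.4·√115600 + 0.2·√62500 + 0.2·√8100 + 0.2·√44100 = 0.4·340 + 0.2·250 + 0.2·90 + 0.2·210 = 246
CE = (246)² = 60516
Risk premium = EV − CE = 69180 − 60516 = 8664

$8,664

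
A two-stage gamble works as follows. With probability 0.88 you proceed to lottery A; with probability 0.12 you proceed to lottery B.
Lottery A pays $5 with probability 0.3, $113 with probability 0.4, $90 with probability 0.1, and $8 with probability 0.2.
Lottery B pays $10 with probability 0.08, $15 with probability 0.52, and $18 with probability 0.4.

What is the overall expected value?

EV(A) = 0.3 × 5 + 0.4 × 113 + 0.1 × 90 + 0.2 × 8 = 1.5 + 45.2 + 9 + 1.6 = 57.3
EV(B) = 0.08 × 10 + 0.52 × 15 + 0.4 × 18 = 0.8 + 7.8 + 7.2 = 15.8
Overall = 0.88 × 57.3 + 0.12 × 15.8 = 50.424 + 1.896 = 52.32

$52.32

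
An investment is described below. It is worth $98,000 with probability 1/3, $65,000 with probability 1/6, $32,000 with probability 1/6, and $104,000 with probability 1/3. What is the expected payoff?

EV = 1/3 × 98000 + 1/6 × 65000 + 1/6 × 32000 + 1/3 × 104000 = 32666.6667 + 10833.3333 + 5333.3333 + 34666.6667 = 83500

$83,500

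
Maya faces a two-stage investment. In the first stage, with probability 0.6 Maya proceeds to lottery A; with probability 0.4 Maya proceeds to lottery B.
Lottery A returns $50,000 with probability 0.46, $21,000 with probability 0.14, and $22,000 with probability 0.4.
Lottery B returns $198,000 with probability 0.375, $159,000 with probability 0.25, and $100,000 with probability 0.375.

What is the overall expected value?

EV(A) = 0.46 × 50000 + 0.14 × 21000 + 0.4 × 22000 = 23000 + 2940 + 8800 = 34740
EV(B) = 0.375 × 198000 + 0.25 × 159000 + 0.375 × 100000 = 74250 + 39750 + 37500 = 151500
Overall = 0.6 × 34740 + 0.4 × 151500 = 20844 + 60600 = 81444

$81,444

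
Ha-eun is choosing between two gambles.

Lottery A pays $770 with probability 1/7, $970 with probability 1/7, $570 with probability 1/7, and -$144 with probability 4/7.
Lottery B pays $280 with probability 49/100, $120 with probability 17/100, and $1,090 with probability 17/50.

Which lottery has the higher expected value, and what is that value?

Lottery A = 1/7 × 770 + 1/7 × 970 + 1/7 × 570 + 4/7 × (-144) = 110 + 138.5714 + 81.4286 − 82.2857 = 247.7143
Lottery B = 49/100 × 280 + 17/100 × 120 + 17/50 × 1090 = 137.2 + 20.4 + 370.6 = 528.2

Lottery B ($528.20)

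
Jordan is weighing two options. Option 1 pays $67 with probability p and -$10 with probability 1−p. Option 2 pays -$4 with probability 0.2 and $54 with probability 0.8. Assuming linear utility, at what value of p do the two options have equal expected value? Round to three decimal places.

EV(Option 2) = 0.2 × (-4) + 0.8 × 54 = -0.8 + 43.2 = 42.4
p·67 + (1−p)·(-10) = 42.4
77p − 10 = 42.4
p = (42.4 + 10) / 77

p = 0.681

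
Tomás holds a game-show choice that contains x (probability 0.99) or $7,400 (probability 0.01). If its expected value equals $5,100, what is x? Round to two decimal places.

0.99·x + 0.01·7400 = 5100
0.99·x = 5100 − 74 = 5026
x = 5026 / 0.99 = 5076.7677

x = $5,076.77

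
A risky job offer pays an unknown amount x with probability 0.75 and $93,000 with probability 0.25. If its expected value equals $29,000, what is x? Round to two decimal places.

0.75·x + 0.25·93000 = 29000
0.75·x = 29000 − 23250 = 5750
x = 5750 / 0.75 = 7666.6667

x = $7,666.67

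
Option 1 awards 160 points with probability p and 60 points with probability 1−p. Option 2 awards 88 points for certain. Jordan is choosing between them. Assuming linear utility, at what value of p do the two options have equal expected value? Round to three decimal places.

p·160 + (1−p)·60 = 88
100p + 60 = 88
p = (88 − 60) / 100

p = 0.280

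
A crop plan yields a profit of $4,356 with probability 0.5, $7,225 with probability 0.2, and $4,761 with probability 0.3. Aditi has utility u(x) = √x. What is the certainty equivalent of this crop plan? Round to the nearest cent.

$4,998.49

E[u] = 0.5·√4356 + 0.2·√7225 + 0.3·√4761 = 0.5·66 + 0.2·85 + 0.3·69 = 70.7
CE = (70.7)² = 4998.49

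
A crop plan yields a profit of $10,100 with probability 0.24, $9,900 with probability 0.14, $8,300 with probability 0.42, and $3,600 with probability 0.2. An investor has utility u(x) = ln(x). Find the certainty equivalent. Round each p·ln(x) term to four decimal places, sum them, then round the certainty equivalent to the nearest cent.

$7,545.45

E[u] = 0.24·ln(10100) + 0.14·ln(9900) + 0.42·ln(8300) + 0.2·ln(3600) = 2.2129 + 1.2880 + 3.7901 + 1.6377 = 8.9287
CE = e^8.9287 ≈ 7545.45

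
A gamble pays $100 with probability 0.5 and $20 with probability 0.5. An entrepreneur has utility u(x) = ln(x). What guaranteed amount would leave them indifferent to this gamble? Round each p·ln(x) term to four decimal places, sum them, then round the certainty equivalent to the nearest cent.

E[u] = 0.5·ln(100) + 0.5·ln(20) = 2.3026 + 1.4979 = 3.8005
CE = e^3.8005 ≈ 44.72

$44.72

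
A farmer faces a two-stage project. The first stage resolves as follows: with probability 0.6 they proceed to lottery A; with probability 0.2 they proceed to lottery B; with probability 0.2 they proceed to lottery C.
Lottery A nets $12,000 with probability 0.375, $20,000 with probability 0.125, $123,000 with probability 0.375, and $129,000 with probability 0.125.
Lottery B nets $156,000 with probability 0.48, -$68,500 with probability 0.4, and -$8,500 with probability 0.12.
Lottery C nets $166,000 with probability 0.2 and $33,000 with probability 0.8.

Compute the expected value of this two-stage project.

$62,762

EV(A) = 0.375 × 12000 + 0.125 × 20000 + 0.375 × 123000 + 0.125 × 129000 = 4500 + 2500 + 46125 + 16125 = 69250
EV(B) = 0.48 × 156000 + 0.4 × (-68500) + 0.12 × (-8500) = 74880 − 27400 − 1020 = 46460
EV(C) = 0.2 × 166000 + 0.8 × 33000 = 33200 + 26400 = 59600
Overall = 0.6 × 69250 + 0.2 × 46460 + 0.2 × 59600 = 41550 + 9292 + 11920 = 62762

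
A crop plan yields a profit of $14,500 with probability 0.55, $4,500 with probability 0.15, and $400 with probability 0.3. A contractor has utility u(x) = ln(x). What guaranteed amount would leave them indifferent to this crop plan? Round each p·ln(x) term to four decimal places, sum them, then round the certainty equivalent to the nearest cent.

$4,143.10

E[u] = 0.55·ln(14500) + 0.15·ln(4500) + 0.3·ln(400) = 5.2700 + 1.2618 + 1.7974 = 8.3292
CE = e^8.3292 ≈ 4143.10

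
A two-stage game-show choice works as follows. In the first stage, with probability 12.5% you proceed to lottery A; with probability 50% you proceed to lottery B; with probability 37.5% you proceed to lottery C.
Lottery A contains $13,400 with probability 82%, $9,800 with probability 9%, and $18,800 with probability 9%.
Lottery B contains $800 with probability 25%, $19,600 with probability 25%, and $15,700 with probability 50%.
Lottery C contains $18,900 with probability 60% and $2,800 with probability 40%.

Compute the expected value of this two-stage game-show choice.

EV(A) = 0.82 × 13400 + 0.09 × 9800 + 0.09 × 18800 = 10988 + 882 + 1692 = 13562
EV(B) = 0.25 × 800 + 0.25 × 19600 + 0.5 × 15700 = 200 + 4900 + 7850 = 12950
EV(C) = 0.6 × 18900 + 0.4 × 2800 = 11340 + 1120 = 12460
Overall = 0.125 × 13562 + 0.5 × 12950 + 0.375 × 12460 = 1695.25 + 6475 + 4672.5 = 12842.75

$12,842.75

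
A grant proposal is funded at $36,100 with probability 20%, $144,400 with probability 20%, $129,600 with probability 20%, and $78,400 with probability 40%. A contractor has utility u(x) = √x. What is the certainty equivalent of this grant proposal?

$88,804

E[u] = 0.2·√36100 + 0.2·√144400 + 0.2·√129600 + 0.4·√78400 = 0.2·190 + 0.2·380 + 0.2·360 + 0.4·280 = 298
CE = (298)² = 88804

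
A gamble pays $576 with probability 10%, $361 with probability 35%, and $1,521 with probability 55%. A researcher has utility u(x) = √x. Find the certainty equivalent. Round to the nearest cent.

E[u] = 0.1·√576 + 0.35·√361 + 0.55·√1521 = 0.1·24 + 0.35·19 + 0.55·39 = 30.5
CE = (30.5)² = 930.25

$930.25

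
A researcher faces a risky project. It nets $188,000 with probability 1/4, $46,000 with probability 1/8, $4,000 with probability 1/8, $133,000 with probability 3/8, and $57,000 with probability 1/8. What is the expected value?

$110,250

EV = 1/4 × 188000 + 1/8 × 46000 + 1/8 × 4000 + 3/8 × 133000 + 1/8 × 57000 = 47000 + 5750 + 500 + 49875 + 7125 = 110250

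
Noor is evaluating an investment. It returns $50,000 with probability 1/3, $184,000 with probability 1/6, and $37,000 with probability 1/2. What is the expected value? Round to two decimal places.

$65,833.33

EV = 1/3 × 50000 + 1/6 × 184000 + 1/2 × 37000 = 16666.6667 + 30666.6667 + 18500 = 65833.3333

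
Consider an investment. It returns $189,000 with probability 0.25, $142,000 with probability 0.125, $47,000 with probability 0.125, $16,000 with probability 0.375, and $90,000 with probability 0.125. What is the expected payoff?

EV = 0.25 × 189000 + 0.125 × 142000 + 0.125 × 47000 + 0.375 × 16000 + 0.125 × 90000 = 47250 + 17750 + 5875 + 6000 + 11250 = 88125

$88,125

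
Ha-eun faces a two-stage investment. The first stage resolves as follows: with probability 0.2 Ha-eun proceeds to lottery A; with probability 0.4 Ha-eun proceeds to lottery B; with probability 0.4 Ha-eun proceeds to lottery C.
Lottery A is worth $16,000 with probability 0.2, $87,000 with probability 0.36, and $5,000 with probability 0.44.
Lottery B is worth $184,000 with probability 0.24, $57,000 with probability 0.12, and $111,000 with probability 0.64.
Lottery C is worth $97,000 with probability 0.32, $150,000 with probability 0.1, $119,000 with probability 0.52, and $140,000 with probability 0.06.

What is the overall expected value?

$102,688

EV(A) = 0.2 × 16000 + 0.36 × 87000 + 0.44 × 5000 = 3200 + 31320 + 2200 = 36720
EV(B) = 0.24 × 184000 + 0.12 × 57000 + 0.64 × 111000 = 44160 + 6840 + 71040 = 122040
EV(C) = 0.32 × 97000 + 0.1 × 150000 + 0.52 × 119000 + 0.06 × 140000 = 31040 + 15000 + 61880 + 8400 = 116320
Overall = 0.2 × 36720 + 0.4 × 122040 + 0.4 × 116320 = 7344 + 48816 + 46528 = 102688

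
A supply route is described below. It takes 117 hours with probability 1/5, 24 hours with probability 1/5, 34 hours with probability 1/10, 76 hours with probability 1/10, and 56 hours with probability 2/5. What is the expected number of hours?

61.6 hours

EV = 1/5 × 117 + 1/5 × 24 + 1/10 × 34 + 1/10 × 76 + 2/5 × 56 = 23.4 + 4.8 + 3.4 + 7.6 + 22.4 = 61.6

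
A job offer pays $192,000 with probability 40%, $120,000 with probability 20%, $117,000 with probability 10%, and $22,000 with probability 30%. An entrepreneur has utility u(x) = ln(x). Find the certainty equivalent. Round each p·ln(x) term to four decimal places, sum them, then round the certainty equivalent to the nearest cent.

E[u] = 0.4·ln(192000) + 0.2·ln(120000) + 0.1·ln(117000) + 0.3·ln(22000) = 4.8661 + 2.3390 + 1.1670 + 2.9996 = 11.3717
CE = e^11.3717 ≈ 86829.35

$86,829.35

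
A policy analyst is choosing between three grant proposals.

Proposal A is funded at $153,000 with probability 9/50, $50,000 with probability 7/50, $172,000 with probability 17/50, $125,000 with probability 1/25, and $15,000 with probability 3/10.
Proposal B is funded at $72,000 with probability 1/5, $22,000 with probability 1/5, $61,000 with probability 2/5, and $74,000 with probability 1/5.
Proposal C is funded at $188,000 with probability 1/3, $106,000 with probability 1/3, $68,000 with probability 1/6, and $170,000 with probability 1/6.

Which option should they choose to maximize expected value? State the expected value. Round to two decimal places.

Proposal A = 9/50 × 153000 + 7/50 × 50000 + 17/50 × 172000 + 1/25 × 125000 + 3/10 × 15000 = 27540 + 7000 + 58480 + 5000 + 4500 = 102520
Proposal B = 1/5 × 72000 + 1/5 × 22000 + 2/5 × 61000 + 1/5 × 74000 = 14400 + 4400 + 24400 + 14800 = 58000
Proposal C = 1/3 × 188000 + 1/3 × 106000 + 1/6 × 68000 + 1/6 × 170000 = 62666.6667 + 35333.3333 + 11333.3333 + 28333.3333 = 137666.6667

Proposal C ($137,666.67)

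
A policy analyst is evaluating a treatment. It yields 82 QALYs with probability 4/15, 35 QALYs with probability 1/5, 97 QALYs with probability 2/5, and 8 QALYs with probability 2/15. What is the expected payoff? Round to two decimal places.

68.73 QALYs

EV = 4/15 × 82 + 1/5 × 35 + 2/5 × 97 + 2/15 × 8 = 21.8667 + 7 + 38.8 + 1.0667 = 68.7333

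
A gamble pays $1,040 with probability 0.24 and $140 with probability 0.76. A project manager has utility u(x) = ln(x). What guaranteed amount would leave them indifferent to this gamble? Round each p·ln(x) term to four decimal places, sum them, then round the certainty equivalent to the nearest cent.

E[u] = 0.24·ln(1040) + 0.76·ln(140) = 1.6673 + 3.7556 = 5.4229
CE = e^5.4229 ≈ 226.54

$226.54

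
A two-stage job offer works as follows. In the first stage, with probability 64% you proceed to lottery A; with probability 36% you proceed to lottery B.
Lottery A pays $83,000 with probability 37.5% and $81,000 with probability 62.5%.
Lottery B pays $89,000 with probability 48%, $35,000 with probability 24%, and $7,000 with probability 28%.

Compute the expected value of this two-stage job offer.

EV(A) = 0.375 × 83000 + 0.625 × 81000 = 31125 + 50625 = 81750
EV(B) = 0.48 × 89000 + 0.24 × 35000 + 0.28 × 7000 = 42720 + 8400 + 1960 = 53080
Overall = 0.64 × 81750 + 0.36 × 53080 = 52320 + 19108.8 = 71428.8

$71,428.80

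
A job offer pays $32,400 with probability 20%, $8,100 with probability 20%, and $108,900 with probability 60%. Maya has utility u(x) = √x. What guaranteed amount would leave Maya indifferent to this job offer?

$63,504

E[u] = 0.2·√32400 + 0.2·√8100 + 0.6·√108900 = 0.2·180 + 0.2·90 + 0.6·330 = 252
CE = (252)² = 63504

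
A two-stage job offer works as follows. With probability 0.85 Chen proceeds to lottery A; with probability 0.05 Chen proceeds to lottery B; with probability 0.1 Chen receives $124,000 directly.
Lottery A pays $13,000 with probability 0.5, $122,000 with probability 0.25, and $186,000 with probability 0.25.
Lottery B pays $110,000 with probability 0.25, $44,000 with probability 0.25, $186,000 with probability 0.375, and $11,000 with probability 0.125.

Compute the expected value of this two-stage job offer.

$88,856.25

EV(A) = 0.5 × 13000 + 0.25 × 122000 + 0.25 × 186000 = 6500 + 30500 + 46500 = 83500
EV(B) = 0.25 × 110000 + 0.25 × 44000 + 0.375 × 186000 + 0.125 × 11000 = 27500 + 11000 + 69750 + 1375 = 109625
Branch C: 124000 (certain)
Overall = 0.85 × 83500 + 0.05 × 109625 + 0.1 × 124000 = 70975 + 5481.25 + 12400 = 88856.25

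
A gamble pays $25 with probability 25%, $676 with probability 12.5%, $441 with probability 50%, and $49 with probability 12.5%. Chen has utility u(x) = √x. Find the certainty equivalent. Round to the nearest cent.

$252.02

E[u] = 0.25·√25 + 0.125·√676 + 0.5·√441 + 0.125·√49 = 0.25·5 + 0.125·26 + 0.5·21 + 0.125·7 = 15.875
CE = (15.875)² = 252.015625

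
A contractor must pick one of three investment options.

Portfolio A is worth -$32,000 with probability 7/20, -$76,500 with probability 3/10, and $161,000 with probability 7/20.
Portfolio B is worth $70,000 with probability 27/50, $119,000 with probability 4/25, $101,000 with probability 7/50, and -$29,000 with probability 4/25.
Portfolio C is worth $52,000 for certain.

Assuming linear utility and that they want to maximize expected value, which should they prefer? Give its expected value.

Portfolio A = 7/20 × (-32000) + 3/10 × (-76500) + 7/20 × 161000 = -11200 − 22950 + 56350 = 22200
Portfolio B = 27/50 × 70000 + 4/25 × 119000 + 7/50 × 101000 + 4/25 × (-29000) = 37800 + 19040 + 14140 − 4640 = 66340
Portfolio C: 52000 (certain)

Portfolio B ($66,340)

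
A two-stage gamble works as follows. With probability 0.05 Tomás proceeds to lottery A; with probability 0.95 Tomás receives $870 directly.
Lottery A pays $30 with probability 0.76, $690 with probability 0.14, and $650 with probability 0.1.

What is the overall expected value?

$835.72

EV(A) = 0.76 × 30 + 0.14 × 690 + 0.1 × 650 = 22.8 + 96.6 + 65 = 184.4
Branch B: 870 (certain)
Overall = 0.05 × 184.4 + 0.95 × 870 = 9.22 + 826.5 = 835.72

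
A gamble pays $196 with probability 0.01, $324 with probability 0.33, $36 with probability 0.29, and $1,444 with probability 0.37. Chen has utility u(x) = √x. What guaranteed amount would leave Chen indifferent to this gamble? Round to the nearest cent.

$478.73

E[u] = 0.01·√196 + 0.33·√324 + 0.29·√36 + 0.37·√1444 = 0.01·14 + 0.33·18 + 0.29·6 + 0.37·38 = 21.88
CE = (21.88)² = 478.7344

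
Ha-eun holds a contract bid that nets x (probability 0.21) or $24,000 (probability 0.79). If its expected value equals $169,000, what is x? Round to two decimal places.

x = $714,476.19

0.21·x + 0.79·24000 = 169000
0.21·x = 169000 − 18960 = 150040
x = 150040 / 0.21 = 714476.1905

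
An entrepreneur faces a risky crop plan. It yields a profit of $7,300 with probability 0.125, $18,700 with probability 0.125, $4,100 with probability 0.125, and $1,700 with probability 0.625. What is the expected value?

$4,825

EV = 0.125 × 7300 + 0.125 × 18700 + 0.125 × 4100 + 0.625 × 1700 = 912.5 + 2337.5 + 512.5 + 1062.5 = 4825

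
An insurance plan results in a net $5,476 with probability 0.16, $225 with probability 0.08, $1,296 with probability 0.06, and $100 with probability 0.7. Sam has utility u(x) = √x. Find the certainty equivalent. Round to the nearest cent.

$492.84

E[u] = 0.16·√5476 + 0.08·√225 + 0.06·√1296 + 0.7·√100 = 0.16·74 + 0.08·15 + 0.06·36 + 0.7·10 = 22.2
CE = (22.2)² = 492.84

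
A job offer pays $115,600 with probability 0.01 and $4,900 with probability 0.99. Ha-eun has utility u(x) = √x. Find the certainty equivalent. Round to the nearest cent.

$5,285.29

E[u] = 0.01·√115600 + 0.99·√4900 = 0.01·340 + 0.99·70 = 72.7
CE = (72.7)² = 5285.29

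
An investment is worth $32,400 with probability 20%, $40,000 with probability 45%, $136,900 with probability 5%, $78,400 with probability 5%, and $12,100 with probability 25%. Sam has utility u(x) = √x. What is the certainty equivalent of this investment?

E[u] = 0.2·√32400 + 0.45·√40000 + 0.05·√136900 + 0.05·√78400 + 0.25·√12100 = 0.2·180 + 0.45·200 + 0.05·370 + 0.05·280 + 0.25·110 = 186
CE = (186)² = 34596

$34,596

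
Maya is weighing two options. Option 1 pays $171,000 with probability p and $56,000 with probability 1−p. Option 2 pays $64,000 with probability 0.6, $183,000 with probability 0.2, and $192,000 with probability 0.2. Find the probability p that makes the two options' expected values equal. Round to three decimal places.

p = 0.499

EV(Option 2) = 0.6 × 64000 + 0.2 × 183000 + 0.2 × 192000 = 38400 + 36600 + 38400 = 113400
p·171000 + (1−p)·56000 = 113400
115000p + 56000 = 113400
p = (113400 − 56000) / 115000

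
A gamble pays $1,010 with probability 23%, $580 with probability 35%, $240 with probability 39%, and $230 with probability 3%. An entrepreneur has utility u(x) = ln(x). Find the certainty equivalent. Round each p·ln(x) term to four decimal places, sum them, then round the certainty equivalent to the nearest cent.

$454.27

E[u] = 0.23·ln(1010) + 0.35·ln(580) + 0.39·ln(240) + 0.03·ln(230) = 1.5911 + 2.2271 + 2.1374 + 0.1631 = 6.1187
CE = e^6.1187 ≈ 454.27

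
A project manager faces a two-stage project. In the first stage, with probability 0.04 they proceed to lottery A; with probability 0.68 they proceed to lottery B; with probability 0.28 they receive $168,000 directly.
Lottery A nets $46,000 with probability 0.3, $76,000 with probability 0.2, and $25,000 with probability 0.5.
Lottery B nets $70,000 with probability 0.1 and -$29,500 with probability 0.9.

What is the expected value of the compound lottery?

$35,406

EV(A) = 0.3 × 46000 + 0.2 × 76000 + 0.5 × 25000 = 13800 + 15200 + 12500 = 41500
EV(B) = 0.1 × 70000 + 0.9 × (-29500) = 7000 − 26550 = -19550
Branch C: 168000 (certain)
Overall = 0.04 × 41500 + 0.68 × (-19550) + 0.28 × 168000 = 1660 − 13294 + 47040 = 35406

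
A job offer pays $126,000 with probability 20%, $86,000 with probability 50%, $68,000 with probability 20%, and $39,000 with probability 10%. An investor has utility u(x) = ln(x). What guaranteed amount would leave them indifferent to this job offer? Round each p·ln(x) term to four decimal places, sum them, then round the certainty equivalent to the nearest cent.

E[u] = 0.2·ln(126000) + 0.5·ln(86000) + 0.2·ln(68000) + 0.1·ln(39000) = 2.3488 + 5.6811 + 2.2255 + 1.0571 = 11.3125
CE = e^11.3125 ≈ 81838.25

$81,838.25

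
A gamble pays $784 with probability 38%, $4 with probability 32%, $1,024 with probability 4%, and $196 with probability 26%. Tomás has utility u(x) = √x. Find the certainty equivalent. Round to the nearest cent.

E[u] = 0.38·√784 + 0.32·√4 + 0.04·√1024 + 0.26·√196 = 0.38·28 + 0.32·2 + 0.04·32 + 0.26·14 = 16.2
CE = (16.2)² = 262.44

$262.44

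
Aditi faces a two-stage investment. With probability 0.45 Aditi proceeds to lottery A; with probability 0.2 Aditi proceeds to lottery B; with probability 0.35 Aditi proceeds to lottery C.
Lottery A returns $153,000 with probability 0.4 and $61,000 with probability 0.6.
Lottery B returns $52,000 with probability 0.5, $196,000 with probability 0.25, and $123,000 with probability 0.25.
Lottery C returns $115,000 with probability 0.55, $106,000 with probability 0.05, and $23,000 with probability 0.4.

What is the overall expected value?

$92,372.50

EV(A) = 0.4 × 153000 + 0.6 × 61000 = 61200 + 36600 = 97800
EV(B) = 0.5 × 52000 + 0.25 × 196000 + 0.25 × 123000 = 26000 + 49000 + 30750 = 105750
EV(C) = 0.55 × 115000 + 0.05 × 106000 + 0.4 × 23000 = 63250 + 5300 + 9200 = 77750
Overall = 0.45 × 97800 + 0.2 × 105750 + 0.35 × 77750 = 44010 + 21150 + 27212.5 = 92372.5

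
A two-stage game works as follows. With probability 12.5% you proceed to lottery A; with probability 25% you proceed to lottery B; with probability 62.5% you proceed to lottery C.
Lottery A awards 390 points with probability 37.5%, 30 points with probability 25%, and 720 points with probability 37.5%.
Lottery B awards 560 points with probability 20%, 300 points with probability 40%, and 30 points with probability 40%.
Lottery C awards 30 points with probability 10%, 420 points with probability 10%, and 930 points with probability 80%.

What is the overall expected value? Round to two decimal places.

EV(A) = 0.375 × 390 + 0.25 × 30 + 0.375 × 720 = 146.25 + 7.5 + 270 = 423.75
EV(B) = 0.2 × 560 + 0.4 × 300 + 0.4 × 30 = 112 + 120 + 12 = 244
EV(C) = 0.1 × 30 + 0.1 × 420 + 0.8 × 930 = 3 + 42 + 744 = 789
Overall = 0.125 × 423.75 + 0.25 × 244 + 0.625 × 789 = 52.96875 + 61 + 493.125 = 607.09375

607.09 points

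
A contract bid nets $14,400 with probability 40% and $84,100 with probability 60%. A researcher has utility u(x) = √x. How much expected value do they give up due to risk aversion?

$6,936

E[u] = 0.4·√14400 + 0.6·√84100 = 0.4·120 + 0.6·290 = 222
CE = (222)² = 49284
Risk premium = EV − CE = 56220 − 49284 = 6936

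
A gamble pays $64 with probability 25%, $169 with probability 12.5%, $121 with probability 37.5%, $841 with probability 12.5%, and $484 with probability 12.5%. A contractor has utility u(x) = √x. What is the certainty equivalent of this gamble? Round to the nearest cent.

E[u] = 0.25·√64 + 0.125·√169 + 0.375·√121 + 0.125·√841 + 0.125·√484 = 0.25·8 + 0.125·13 + 0.375·11 + 0.125·29 + 0.125·22 = 14.125
CE = (14.125)² = 199.515625

$199.52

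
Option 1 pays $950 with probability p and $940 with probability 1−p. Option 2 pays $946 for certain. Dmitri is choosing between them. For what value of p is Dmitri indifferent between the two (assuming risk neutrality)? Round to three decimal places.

p·950 + (1−p)·940 = 946
10p + 940 = 946
p = (946 − 940) / 10

p = 0.600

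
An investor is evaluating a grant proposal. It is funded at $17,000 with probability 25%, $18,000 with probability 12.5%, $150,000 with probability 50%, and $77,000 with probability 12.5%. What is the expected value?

$91,125

EV = 0.25 × 17000 + 0.125 × 18000 + 0.5 × 150000 + 0.125 × 77000 = 4250 + 2250 + 75000 + 9625 = 91125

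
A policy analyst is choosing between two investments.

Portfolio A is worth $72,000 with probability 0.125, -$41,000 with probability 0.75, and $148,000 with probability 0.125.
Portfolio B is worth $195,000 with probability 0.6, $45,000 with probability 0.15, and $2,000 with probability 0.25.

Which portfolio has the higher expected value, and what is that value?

Portfolio B ($124,250)

Portfolio A = 0.125 × 72000 + 0.75 × (-41000) + 0.125 × 148000 = 9000 − 30750 + 18500 = -3250
Portfolio B = 0.6 × 195000 + 0.15 × 45000 + 0.25 × 2000 = 117000 + 6750 + 500 = 124250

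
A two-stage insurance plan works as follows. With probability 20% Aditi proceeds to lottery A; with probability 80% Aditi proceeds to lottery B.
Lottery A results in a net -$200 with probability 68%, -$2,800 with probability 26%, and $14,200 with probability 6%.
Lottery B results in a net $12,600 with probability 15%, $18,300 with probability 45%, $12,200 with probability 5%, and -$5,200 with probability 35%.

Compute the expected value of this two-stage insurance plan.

$7,129.60

EV(A) = 0.68 × (-200) + 0.26 × (-2800) + 0.06 × 14200 = -136 − 728 + 852 = -12
EV(B) = 0.15 × 12600 + 0.45 × 18300 + 0.05 × 12200 + 0.35 × (-5200) = 1890 + 8235 + 610 − 1820 = 8915
Overall = 0.2 × (-12) + 0.8 × 8915 = -2.4 + 7132 = 7129.6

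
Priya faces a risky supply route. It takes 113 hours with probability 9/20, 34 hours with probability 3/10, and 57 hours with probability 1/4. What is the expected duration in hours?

EV = 9/20 × 113 + 3/10 × 34 + 1/4 × 57 = 50.85 + 10.2 + 14.25 = 75.3

75.3 hours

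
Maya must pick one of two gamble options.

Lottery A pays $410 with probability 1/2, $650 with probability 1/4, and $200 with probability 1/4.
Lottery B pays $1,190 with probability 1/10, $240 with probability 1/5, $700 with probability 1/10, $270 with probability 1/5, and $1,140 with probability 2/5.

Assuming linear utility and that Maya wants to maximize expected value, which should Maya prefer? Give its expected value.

Lottery A = 1/2 × 410 + 1/4 × 650 + 1/4 × 200 = 205 + 162.5 + 50 = 417.5
Lottery B = 1/10 × 1190 + 1/5 × 240 + 1/10 × 700 + 1/5 × 270 + 2/5 × 1140 = 119 + 48 + 70 + 54 + 456 = 747

Lottery B ($747)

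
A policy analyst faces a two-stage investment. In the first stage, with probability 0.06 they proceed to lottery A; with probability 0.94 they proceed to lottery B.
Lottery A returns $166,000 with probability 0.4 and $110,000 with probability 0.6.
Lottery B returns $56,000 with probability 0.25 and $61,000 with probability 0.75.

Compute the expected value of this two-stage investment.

EV(A) = 0.4 × 166000 + 0.6 × 110000 = 66400 + 66000 = 132400
EV(B) = 0.25 × 56000 + 0.75 × 61000 = 14000 + 45750 = 59750
Overall = 0.06 × 132400 + 0.94 × 59750 = 7944 + 56165 = 64109

$64,109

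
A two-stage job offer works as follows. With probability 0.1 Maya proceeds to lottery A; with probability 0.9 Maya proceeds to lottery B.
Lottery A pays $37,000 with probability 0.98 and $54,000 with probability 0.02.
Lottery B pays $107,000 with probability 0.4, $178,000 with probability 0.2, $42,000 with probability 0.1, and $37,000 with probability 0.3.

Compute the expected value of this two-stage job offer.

$88,064

EV(A) = 0.98 × 37000 + 0.02 × 54000 = 36260 + 1080 = 37340
EV(B) = 0.4 × 107000 + 0.2 × 178000 + 0.1 × 42000 + 0.3 × 37000 = 42800 + 35600 + 4200 + 11100 = 93700
Overall = 0.1 × 37340 + 0.9 × 93700 = 3734 + 84330 = 88064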